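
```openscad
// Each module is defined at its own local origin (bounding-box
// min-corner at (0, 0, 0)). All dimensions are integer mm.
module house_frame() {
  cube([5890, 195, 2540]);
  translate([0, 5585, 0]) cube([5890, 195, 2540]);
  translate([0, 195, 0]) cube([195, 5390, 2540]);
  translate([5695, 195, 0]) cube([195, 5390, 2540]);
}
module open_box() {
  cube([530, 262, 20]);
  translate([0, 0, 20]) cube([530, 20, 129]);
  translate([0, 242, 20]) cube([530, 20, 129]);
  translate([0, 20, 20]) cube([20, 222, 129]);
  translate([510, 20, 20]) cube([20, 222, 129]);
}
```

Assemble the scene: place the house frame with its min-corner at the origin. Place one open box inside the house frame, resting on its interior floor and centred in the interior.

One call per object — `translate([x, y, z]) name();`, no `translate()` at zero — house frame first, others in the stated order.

house_frame();
translate([2680, 2759, 0]) open_box();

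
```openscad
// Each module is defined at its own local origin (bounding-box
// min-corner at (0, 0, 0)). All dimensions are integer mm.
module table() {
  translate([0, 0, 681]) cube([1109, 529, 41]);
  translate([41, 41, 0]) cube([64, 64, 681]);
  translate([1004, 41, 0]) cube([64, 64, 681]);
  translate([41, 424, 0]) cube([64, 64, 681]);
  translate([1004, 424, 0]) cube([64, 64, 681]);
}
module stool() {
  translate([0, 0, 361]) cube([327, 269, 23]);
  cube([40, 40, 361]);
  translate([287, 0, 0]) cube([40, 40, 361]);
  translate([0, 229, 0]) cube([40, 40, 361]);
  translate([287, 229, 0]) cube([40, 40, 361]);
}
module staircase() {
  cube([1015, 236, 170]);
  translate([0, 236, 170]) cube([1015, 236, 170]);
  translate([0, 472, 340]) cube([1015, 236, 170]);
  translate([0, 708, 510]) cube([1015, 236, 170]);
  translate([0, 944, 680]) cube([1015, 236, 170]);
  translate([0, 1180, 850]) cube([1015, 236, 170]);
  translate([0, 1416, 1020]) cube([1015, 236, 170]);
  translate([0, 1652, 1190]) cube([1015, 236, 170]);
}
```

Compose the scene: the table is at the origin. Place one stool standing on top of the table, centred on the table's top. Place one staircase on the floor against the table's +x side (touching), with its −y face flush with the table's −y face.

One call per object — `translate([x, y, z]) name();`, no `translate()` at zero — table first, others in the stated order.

table();
translate([391, 130, 722]) stool();
translate([1109, 0, 0]) staircase();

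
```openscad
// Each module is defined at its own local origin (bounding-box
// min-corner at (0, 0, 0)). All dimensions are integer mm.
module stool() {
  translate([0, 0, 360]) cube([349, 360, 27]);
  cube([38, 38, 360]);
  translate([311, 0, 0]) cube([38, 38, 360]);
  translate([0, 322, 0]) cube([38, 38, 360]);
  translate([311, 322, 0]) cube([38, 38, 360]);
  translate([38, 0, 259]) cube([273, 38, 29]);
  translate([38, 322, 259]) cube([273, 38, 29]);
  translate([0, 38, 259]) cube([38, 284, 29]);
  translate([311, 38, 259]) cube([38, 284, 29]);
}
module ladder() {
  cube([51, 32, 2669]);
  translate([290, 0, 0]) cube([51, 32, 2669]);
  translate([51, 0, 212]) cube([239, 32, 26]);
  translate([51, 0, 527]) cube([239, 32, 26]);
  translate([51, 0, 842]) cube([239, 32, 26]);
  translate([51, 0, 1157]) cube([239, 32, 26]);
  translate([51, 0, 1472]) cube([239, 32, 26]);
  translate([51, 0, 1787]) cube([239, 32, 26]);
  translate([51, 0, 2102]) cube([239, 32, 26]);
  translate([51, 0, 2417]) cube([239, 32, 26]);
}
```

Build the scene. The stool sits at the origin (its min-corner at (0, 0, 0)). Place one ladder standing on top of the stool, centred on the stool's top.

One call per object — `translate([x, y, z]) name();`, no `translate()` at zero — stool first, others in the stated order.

stool();
translate([4, 164, 387]) ladder();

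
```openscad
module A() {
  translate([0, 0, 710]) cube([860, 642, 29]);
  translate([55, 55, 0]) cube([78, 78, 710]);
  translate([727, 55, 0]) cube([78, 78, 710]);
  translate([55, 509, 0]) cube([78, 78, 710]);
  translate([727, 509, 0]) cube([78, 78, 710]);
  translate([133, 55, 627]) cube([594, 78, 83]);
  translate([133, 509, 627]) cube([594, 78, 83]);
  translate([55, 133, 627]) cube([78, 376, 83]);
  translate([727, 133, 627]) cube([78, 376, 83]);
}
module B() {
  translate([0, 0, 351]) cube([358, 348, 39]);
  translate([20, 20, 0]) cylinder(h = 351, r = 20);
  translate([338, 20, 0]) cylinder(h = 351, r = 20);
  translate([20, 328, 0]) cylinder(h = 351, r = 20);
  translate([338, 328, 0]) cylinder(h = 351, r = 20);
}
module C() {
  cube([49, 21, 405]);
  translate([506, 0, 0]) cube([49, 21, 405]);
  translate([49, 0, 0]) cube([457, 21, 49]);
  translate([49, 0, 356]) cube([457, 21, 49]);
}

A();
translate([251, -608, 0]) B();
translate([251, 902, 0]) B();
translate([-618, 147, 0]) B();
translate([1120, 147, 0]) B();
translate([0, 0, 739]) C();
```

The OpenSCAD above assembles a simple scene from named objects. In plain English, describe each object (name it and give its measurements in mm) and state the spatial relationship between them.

A is a rectangular dining table. The top is 860×642×29 mm with its upper surface at z = 739 mm. It stands on four 78×78 mm square legs, each inset 55 mm from the nearest pair of top edges, running from the floor to the underside of the top. Four apron rails, 78 mm thick and 83 mm tall, run between adjacent legs with their top edges flush with the underside of the top and their outer faces flush with the legs' outer faces.

B is a four-legged stool. The seat is 358×348 mm, 39 mm thick, top at z = 390 mm. It stands on four round legs, each 40 mm in diameter, from z = 0 to the seat underside, each leg's axis is inset half a diameter from the nearest pair of seat edges (so the leg's bounding box is flush with the corner).

C is a rectangular picture frame lying in the x–z plane (depth along y). The opening is 457 mm wide (x) by 307 mm tall (z), surrounded by a border 49 mm wide on all four sides. The frame is 21 mm deep and is made of two full-height vertical stiles with two horizontal rails fitted between them.

Four stools sit around the table at the −y, +y, −x, +x sides. The picture frame is on top of the table.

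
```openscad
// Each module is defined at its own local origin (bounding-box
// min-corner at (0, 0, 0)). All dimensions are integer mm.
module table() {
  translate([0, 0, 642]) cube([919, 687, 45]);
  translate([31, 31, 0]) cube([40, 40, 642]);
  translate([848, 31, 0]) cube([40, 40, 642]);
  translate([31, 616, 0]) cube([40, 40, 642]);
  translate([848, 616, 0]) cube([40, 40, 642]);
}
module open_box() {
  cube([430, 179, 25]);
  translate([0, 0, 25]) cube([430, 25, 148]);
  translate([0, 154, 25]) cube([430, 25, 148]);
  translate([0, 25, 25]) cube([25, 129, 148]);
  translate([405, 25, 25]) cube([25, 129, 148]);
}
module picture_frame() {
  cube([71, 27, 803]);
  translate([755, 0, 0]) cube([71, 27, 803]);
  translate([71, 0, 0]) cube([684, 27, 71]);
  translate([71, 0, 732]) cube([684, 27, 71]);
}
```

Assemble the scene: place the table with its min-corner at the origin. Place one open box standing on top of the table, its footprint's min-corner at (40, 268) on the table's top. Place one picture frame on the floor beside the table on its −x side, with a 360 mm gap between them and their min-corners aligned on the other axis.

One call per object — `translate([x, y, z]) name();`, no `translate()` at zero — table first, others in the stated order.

table();
translate([40, 268, 687]) open_box();
translate([-1186, 0, 0]) picture_frame();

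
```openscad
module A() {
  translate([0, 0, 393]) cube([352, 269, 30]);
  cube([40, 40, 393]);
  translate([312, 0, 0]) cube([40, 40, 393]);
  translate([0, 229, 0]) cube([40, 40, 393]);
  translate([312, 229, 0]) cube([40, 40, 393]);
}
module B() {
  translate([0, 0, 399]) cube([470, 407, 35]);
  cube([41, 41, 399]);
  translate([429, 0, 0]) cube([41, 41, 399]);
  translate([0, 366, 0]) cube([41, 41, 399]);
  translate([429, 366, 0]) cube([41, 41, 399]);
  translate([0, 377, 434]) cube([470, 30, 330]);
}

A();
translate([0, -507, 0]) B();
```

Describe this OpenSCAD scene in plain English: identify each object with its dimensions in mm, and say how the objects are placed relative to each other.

A is a four-legged stool. The seat is 352×269 mm, 30 mm thick, top at z = 423 mm. It stands on four square legs, each 40×40 mm in cross-section, from z = 0 to the seat underside, each flush with a corner of the seat.

B is a chair. The seat is a 470×407×35 mm slab with its top at z = 434 mm, on four 41×41 mm corner legs (flush with the seat edges, standing on z = 0). A flat backrest 30 mm thick, 330 mm tall, spans the full seat width and rises from the seat top along its +y edge, rear face flush with the rear of the seat.

The chair is on the floor beside the stool on its −y side.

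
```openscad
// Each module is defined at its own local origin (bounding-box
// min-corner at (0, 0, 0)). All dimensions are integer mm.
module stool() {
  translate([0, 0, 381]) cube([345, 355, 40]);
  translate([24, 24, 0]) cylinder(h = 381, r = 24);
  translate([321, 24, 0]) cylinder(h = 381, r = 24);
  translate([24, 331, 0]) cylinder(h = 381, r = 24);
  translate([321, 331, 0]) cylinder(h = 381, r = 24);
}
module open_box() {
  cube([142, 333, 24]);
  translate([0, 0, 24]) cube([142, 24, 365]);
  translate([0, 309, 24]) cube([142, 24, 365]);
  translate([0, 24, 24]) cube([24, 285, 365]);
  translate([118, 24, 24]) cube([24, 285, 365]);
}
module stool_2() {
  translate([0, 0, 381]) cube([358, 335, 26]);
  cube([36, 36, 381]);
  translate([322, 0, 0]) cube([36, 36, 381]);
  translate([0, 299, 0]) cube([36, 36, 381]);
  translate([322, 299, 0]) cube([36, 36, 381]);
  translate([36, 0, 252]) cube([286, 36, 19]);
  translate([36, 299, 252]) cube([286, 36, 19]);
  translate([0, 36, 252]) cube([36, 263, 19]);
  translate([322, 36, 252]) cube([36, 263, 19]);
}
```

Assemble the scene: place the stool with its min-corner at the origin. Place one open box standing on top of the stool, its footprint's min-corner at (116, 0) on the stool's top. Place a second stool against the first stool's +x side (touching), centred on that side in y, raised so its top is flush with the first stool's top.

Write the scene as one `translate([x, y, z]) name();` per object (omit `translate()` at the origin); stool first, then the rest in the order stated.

stool();
translate([116, 0, 421]) open_box();
translate([345, 10, 14]) stool_2();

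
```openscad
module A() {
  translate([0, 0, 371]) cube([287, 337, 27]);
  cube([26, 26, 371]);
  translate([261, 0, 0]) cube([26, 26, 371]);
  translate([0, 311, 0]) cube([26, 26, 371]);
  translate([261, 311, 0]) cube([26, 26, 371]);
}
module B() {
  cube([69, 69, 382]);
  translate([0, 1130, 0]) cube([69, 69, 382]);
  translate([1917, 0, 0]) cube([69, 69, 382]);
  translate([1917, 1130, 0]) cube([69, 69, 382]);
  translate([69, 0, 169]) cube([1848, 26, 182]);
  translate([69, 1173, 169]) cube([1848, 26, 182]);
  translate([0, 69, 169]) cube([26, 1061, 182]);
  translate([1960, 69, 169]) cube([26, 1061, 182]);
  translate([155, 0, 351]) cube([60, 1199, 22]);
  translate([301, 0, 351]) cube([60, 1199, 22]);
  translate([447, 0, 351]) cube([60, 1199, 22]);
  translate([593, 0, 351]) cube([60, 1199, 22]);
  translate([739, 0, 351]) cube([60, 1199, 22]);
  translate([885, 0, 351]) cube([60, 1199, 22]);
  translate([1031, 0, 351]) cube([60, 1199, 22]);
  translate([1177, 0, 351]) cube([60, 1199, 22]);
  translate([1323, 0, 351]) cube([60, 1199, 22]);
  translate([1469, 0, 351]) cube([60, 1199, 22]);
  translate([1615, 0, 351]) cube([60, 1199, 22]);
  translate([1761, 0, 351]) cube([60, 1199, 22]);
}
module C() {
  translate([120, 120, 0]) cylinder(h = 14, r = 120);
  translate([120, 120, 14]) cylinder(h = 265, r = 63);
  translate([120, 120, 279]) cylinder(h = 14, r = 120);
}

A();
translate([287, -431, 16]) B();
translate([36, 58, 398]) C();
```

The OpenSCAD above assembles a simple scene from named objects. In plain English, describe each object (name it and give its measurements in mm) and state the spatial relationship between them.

A is a four-legged stool. The seat is a 287×337×27 mm slab whose top surface is at z = 398 mm; four square legs, each 26×26 mm in cross-section, run from the floor (z = 0) to the underside of the seat, each flush with a corner of the seat.

B is a bed frame 1986 mm long (x) by 1199 mm wide (y). Four 69×69 mm corner posts, 382 mm tall, at the corners of the footprint. Four rails of 26 mm thickness and 182 mm height run between adjacent posts with their undersides at z = 169 mm, their outer faces flush with the outside of the frame (the two x-running rails run between the posts' inner faces; the two y-running rails run between the posts' inner faces). 12 slats, each 60 mm wide (x) and 22 mm thick, lie across the top of the two x-running rails, running the full 1199 mm width of the frame in y; the slats are evenly spaced along x between the inner faces of the end posts with equal gaps (rounded down to the nearest mm) at the −x end and between each pair — any rounding remainder accumulates at the +x end.

C is a spool: two coaxial disc flanges of radius 120 mm and thickness 14 mm, joined by a core cylinder of radius 63 mm and height 265 mm. The lower flange rests on z = 0 and the three cylinders share a vertical axis.

The bed frame is beside the stool with their tops flush at z = 398. The spool is on top of the stool.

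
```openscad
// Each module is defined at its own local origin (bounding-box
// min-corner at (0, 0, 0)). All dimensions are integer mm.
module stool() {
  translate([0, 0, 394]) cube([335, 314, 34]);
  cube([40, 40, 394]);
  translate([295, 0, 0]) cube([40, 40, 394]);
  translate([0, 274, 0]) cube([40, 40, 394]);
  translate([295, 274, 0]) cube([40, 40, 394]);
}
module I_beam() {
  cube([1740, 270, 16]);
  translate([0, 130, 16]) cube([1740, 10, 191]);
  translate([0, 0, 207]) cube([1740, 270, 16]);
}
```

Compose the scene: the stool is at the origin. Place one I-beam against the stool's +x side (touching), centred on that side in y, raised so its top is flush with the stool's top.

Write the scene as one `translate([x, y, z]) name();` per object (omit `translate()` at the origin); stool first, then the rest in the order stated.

stool();
translate([335, 22, 205]) I_beam();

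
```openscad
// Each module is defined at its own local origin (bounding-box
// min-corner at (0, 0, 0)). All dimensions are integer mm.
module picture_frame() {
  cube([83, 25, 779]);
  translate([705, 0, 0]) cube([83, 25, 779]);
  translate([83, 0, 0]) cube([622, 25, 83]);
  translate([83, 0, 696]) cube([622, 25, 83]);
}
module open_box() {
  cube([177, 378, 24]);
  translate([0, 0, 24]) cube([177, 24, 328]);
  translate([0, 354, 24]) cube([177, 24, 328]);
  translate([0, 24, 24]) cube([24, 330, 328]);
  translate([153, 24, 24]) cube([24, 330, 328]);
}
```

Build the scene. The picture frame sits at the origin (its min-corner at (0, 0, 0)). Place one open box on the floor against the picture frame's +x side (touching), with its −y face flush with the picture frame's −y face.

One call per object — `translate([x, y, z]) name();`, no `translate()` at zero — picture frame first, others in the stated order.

picture_frame();
translate([788, 0, 0]) open_box();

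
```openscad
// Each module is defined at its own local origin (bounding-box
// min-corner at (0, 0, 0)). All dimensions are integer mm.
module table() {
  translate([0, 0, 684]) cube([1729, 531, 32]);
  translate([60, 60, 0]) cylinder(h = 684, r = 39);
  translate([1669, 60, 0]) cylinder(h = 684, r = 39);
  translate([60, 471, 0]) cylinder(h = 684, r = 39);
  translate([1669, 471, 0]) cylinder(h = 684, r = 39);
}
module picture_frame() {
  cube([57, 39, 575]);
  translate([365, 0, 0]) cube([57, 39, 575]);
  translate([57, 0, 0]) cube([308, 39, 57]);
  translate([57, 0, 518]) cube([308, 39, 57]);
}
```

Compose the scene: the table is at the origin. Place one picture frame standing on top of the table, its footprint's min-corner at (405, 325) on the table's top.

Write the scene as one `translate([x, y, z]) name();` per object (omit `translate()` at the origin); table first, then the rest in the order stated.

table();
translate([405, 325, 716]) picture_frame();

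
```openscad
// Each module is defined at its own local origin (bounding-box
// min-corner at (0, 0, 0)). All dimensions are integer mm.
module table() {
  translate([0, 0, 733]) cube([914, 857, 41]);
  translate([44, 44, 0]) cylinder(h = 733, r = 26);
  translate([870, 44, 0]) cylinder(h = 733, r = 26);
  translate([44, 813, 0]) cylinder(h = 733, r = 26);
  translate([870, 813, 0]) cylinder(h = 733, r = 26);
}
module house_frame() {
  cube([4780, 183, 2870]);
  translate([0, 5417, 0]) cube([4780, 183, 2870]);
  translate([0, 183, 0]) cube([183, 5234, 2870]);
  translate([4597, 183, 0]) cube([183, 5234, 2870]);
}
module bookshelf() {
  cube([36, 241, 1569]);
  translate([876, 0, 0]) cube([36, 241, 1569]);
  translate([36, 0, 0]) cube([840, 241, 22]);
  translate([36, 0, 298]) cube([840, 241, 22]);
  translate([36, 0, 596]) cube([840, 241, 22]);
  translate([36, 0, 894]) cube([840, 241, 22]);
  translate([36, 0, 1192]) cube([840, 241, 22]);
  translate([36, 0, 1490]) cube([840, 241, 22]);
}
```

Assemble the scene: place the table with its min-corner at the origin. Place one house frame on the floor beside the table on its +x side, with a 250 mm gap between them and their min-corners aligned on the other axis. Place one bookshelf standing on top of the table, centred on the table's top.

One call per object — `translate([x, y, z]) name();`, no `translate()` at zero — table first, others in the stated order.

table();
translate([1164, 0, 0]) house_frame();
translate([1, 308, 774]) bookshelf();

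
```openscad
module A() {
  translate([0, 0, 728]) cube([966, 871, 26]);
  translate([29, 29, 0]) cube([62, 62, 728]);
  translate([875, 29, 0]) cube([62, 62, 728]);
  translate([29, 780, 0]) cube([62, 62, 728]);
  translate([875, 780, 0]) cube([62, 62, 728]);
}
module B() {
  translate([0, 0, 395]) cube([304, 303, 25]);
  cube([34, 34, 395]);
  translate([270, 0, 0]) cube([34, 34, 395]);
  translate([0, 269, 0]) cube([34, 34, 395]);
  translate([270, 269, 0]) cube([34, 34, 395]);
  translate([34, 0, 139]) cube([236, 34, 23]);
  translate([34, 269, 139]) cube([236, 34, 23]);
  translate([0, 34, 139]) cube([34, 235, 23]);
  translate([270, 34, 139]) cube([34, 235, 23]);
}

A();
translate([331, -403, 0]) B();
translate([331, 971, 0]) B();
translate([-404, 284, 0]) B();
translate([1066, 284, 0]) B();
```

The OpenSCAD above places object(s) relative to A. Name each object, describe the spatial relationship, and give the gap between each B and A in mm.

Each stool's nearest face is 100 mm from the table's bounding box.

A is a table. B is a stool. Four stools sit around the table at the −y, +y, −x, +x sides. The gap between each stool and the table is 100 mm.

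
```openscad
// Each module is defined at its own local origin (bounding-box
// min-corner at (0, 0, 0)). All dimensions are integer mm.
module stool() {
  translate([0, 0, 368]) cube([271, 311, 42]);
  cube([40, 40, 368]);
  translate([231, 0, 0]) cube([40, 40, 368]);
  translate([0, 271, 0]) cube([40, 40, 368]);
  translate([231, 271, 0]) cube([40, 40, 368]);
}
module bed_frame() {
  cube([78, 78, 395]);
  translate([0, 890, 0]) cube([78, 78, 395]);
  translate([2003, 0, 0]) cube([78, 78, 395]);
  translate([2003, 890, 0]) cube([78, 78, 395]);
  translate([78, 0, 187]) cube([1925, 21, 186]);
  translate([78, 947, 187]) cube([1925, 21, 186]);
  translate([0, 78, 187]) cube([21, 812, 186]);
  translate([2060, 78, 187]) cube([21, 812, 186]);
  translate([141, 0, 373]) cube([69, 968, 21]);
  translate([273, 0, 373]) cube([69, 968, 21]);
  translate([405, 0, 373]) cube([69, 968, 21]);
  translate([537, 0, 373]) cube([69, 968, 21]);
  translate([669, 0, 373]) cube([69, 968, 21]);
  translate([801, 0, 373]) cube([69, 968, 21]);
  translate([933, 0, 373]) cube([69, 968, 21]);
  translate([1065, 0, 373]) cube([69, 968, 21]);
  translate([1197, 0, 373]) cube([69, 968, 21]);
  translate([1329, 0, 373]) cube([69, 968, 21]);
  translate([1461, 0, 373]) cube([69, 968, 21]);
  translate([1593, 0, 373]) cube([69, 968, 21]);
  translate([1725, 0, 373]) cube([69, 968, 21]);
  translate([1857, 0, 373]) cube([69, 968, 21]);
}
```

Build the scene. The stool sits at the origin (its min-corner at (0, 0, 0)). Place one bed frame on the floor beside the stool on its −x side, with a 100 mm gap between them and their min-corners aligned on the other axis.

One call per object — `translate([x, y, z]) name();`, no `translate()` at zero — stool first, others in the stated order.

stool();
translate([-2181, 0, 0]) bed_frame();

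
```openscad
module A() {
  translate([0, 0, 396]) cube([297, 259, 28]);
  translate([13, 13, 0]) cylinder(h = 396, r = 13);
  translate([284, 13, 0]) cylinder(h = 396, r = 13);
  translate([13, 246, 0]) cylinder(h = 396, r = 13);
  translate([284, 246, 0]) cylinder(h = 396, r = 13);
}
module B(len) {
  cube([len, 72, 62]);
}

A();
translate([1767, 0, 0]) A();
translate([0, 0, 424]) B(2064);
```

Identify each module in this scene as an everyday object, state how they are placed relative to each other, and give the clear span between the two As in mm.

Second stool starts at x = 1767; first ends at x = 297; clear span = 1767 − 297 = 1470 mm.

A is a stool. B is a beam. A beam spans the tops of two stools. The clear span between the two stools is 1470 mm.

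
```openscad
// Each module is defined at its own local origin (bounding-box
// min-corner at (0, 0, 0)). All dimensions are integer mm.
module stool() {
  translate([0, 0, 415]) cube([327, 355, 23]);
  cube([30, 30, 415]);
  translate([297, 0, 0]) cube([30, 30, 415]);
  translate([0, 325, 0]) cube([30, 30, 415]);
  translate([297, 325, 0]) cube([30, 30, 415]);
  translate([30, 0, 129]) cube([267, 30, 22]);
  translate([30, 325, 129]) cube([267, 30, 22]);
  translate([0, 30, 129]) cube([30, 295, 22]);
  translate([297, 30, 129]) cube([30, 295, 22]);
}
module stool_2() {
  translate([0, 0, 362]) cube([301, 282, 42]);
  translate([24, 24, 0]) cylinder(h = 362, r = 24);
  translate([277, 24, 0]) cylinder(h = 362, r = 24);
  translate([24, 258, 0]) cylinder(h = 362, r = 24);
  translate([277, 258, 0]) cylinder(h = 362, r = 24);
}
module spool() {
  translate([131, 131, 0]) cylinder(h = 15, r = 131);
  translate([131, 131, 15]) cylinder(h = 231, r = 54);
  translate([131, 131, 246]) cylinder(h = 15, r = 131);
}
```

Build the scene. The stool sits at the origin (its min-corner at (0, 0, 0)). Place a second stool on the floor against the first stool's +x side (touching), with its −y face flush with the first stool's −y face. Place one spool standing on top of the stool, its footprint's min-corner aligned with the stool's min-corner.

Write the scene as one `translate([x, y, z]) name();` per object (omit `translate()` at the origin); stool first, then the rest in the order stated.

stool();
translate([327, 0, 0]) stool_2();
translate([0, 0, 438]) spool();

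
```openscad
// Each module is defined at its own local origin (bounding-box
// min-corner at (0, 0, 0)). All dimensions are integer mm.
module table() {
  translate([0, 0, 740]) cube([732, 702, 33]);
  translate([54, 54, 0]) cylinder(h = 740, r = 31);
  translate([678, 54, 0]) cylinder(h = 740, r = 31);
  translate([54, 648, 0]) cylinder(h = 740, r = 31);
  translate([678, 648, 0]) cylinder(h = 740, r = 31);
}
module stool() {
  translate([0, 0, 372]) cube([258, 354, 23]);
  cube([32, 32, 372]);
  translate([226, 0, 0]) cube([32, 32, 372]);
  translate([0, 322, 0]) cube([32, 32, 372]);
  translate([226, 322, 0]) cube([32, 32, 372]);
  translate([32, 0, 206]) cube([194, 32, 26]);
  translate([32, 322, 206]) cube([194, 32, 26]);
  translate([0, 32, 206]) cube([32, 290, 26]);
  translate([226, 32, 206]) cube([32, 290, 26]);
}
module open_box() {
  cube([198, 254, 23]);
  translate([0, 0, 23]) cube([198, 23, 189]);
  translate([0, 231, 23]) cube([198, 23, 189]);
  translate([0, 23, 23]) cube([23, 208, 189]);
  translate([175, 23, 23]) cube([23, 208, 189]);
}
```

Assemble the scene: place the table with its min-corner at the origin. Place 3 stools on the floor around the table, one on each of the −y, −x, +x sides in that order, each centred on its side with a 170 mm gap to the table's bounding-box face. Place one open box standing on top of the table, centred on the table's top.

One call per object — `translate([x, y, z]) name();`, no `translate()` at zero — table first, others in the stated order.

table();
translate([237, -524, 0]) stool();
translate([-428, 174, 0]) stool();
translate([902, 174, 0]) stool();
translate([267, 224, 773]) open_box();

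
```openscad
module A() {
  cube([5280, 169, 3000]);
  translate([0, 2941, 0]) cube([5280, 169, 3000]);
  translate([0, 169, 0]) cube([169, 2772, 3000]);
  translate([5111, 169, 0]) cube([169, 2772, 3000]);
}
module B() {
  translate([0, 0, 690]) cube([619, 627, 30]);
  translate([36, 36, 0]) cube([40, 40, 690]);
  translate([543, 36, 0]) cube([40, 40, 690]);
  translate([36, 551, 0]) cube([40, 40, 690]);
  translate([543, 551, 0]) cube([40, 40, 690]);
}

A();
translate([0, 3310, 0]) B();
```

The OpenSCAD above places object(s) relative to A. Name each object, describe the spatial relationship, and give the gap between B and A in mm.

A is a house frame. B is a table. The table is on the floor beside the house frame on its +y side. The gap between the table and the house frame is 200 mm.

The table's nearest face is 200 mm from the house frame's +y face.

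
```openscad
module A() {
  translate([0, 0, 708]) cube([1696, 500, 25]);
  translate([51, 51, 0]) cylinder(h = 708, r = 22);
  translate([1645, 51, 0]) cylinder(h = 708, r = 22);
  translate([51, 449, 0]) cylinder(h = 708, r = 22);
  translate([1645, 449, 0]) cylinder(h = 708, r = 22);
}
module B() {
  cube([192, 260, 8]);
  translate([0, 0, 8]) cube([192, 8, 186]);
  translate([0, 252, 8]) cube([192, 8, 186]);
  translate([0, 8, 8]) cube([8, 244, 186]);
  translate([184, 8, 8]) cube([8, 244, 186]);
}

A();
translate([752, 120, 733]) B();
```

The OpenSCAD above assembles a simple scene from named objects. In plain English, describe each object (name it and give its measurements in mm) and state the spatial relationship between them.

A is a table with a 1696×500 mm rectangular top, 25 mm thick, top surface at z = 733 mm, supported by four round legs of 44 mm diameter, each leg's bounding box inset 29 mm from the nearest pair of top edges, running from the floor.

B is an open storage box with external size 192×260×194 mm and wall thickness 8 mm (the base is also 8 mm thick). The base covers the whole footprint; the four walls stand on the base, with the y-facing walls full-width and the x-facing walls fitting between their inner faces.

The open box is on top of the table, centred.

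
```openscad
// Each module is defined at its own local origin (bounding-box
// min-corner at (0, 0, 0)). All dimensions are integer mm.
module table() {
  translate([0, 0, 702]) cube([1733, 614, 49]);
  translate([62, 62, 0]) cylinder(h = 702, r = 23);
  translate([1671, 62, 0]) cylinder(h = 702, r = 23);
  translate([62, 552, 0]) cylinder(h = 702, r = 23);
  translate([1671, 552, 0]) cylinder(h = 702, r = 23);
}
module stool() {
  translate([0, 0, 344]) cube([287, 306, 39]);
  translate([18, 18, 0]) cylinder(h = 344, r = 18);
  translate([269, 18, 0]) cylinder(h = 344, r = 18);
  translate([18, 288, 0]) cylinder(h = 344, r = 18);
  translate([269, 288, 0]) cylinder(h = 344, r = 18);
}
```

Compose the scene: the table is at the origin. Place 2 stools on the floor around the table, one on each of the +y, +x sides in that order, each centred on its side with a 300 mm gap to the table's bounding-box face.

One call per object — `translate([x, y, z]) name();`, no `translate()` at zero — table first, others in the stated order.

table();
translate([723, 914, 0]) stool();
translate([2033, 154, 0]) stool();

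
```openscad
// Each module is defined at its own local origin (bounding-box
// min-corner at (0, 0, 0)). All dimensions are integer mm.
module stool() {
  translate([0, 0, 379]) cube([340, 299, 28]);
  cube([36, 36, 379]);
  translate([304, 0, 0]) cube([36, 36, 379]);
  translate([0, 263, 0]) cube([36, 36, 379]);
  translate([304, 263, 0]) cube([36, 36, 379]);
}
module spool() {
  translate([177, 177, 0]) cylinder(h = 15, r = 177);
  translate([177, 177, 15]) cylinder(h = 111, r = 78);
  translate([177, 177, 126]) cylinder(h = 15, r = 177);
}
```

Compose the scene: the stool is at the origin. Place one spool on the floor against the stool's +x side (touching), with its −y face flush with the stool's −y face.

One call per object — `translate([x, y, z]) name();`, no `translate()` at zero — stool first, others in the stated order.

stool();
translate([340, 0, 0]) spool();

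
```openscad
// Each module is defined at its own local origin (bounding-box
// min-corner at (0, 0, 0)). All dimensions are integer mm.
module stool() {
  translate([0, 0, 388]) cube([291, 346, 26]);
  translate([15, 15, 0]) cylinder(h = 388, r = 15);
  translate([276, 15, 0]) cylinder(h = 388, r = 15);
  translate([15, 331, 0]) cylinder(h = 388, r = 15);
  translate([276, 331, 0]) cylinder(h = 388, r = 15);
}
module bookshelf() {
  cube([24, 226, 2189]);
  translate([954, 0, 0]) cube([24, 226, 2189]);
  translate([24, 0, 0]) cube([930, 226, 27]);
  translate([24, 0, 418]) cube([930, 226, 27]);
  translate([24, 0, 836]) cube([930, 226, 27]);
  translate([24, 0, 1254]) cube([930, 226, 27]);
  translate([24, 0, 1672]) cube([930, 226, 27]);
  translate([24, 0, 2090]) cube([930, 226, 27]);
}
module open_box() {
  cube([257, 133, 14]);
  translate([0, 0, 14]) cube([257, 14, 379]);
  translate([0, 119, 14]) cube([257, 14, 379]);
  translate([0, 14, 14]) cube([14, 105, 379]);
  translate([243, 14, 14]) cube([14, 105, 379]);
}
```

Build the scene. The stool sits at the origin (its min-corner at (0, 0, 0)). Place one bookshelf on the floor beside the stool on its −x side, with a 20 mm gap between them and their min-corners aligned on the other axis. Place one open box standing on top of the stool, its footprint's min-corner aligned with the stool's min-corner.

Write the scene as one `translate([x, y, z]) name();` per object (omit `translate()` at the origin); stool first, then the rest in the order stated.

stool();
translate([-998, 0, 0]) bookshelf();
translate([0, 0, 414]) open_box();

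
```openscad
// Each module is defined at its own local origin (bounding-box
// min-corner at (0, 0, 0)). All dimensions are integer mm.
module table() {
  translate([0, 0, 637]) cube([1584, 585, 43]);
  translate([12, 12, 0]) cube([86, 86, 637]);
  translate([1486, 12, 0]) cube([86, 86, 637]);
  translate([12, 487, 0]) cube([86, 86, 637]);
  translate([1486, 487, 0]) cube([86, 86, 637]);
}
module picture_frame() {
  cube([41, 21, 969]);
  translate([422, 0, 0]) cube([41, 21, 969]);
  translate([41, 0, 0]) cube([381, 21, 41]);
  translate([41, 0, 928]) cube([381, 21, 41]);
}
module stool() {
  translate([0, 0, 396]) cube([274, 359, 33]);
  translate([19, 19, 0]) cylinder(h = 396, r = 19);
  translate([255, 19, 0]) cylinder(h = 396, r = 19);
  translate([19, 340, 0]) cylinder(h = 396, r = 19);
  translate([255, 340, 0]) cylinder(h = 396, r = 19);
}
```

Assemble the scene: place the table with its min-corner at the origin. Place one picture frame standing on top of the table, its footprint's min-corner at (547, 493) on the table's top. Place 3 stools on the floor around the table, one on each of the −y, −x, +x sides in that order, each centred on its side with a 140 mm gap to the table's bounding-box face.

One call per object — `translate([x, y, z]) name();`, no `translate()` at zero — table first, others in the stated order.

table();
translate([547, 493, 680]) picture_frame();
translate([655, -499, 0]) stool();
translate([-414, 113, 0]) stool();
translate([1724, 113, 0]) stool();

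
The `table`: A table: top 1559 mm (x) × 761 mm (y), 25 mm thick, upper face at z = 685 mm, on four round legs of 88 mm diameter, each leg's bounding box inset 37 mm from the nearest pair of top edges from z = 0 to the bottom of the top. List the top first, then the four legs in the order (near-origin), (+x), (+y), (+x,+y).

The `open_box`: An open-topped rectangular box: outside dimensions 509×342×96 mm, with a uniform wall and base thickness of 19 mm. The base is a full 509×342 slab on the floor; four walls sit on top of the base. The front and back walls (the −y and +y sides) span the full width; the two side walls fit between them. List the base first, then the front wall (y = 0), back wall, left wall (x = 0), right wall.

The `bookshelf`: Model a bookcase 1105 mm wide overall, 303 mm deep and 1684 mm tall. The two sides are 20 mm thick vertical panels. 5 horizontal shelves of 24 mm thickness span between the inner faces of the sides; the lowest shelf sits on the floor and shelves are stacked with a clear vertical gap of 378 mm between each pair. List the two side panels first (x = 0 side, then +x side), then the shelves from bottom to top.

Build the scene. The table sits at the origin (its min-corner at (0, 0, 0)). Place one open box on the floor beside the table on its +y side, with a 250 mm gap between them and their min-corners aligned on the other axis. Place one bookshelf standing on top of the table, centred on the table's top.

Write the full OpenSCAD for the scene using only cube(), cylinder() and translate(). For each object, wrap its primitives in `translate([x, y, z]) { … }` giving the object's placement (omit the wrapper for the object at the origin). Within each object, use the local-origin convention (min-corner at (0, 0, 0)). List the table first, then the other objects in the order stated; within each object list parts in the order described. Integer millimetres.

translate([0, 0, 660]) cube([1559, 761, 25]);
translate([81, 81, 0]) cylinder(h = 660, r = 44);
translate([1478, 81, 0]) cylinder(h = 660, r = 44);
translate([81, 680, 0]) cylinder(h = 660, r = 44);
translate([1478, 680, 0]) cylinder(h = 660, r = 44);
translate([0, 1011, 0]) {
  cube([509, 342, 19]);
  translate([0, 0, 19]) cube([509, 19, 77]);
  translate([0, 323, 19]) cube([509, 19, 77]);
  translate([0, 19, 19]) cube([19, 304, 77]);
  translate([490, 19, 19]) cube([19, 304, 77]);
}
translate([227, 229, 685]) {
  cube([20, 303, 1684]);
  translate([1085, 0, 0]) cube([20, 303, 1684]);
  translate([20, 0, 0]) cube([1065, 303, 24]);
  translate([20, 0, 402]) cube([1065, 303, 24]);
  translate([20, 0, 804]) cube([1065, 303, 24]);
  translate([20, 0, 1206]) cube([1065, 303, 24]);
  translate([20, 0, 1608]) cube([1065, 303, 24]);
}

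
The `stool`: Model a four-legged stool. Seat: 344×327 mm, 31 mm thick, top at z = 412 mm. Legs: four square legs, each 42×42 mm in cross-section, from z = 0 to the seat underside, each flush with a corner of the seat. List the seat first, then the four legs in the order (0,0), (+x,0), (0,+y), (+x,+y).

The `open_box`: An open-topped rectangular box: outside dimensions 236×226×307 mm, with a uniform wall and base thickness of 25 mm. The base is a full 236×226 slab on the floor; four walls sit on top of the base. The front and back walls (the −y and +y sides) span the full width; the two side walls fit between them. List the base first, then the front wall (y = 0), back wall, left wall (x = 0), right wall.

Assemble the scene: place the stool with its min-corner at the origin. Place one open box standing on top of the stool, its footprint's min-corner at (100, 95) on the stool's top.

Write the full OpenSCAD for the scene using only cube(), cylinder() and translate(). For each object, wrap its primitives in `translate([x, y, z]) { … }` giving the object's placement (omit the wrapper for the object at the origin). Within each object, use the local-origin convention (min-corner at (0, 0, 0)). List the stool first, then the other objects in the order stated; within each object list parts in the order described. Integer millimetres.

translate([0, 0, 381]) cube([344, 327, 31]);
cube([42, 42, 381]);
translate([302, 0, 0]) cube([42, 42, 381]);
translate([0, 285, 0]) cube([42, 42, 381]);
translate([302, 285, 0]) cube([42, 42, 381]);
translate([100, 95, 412]) {
  cube([236, 226, 25]);
  translate([0, 0, 25]) cube([236, 25, 282]);
  translate([0, 201, 25]) cube([236, 25, 282]);
  translate([0, 25, 25]) cube([25, 176, 282]);
  translate([211, 25, 25]) cube([25, 176, 282]);
}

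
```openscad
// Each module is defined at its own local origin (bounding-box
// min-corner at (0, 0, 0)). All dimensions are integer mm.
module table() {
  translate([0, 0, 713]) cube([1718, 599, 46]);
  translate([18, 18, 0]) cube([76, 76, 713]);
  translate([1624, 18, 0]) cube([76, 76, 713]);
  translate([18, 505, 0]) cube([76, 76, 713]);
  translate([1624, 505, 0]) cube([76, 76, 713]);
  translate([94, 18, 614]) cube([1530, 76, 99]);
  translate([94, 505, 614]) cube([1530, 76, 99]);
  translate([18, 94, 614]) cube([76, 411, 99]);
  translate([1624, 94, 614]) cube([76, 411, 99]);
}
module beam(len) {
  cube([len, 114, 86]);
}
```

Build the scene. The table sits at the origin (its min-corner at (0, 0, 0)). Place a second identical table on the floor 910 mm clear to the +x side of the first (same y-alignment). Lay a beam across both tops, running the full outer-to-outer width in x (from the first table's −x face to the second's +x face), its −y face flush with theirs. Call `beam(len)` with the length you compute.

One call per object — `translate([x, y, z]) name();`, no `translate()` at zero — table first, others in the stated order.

table();
translate([2628, 0, 0]) table();
translate([0, 0, 759]) beam(4346);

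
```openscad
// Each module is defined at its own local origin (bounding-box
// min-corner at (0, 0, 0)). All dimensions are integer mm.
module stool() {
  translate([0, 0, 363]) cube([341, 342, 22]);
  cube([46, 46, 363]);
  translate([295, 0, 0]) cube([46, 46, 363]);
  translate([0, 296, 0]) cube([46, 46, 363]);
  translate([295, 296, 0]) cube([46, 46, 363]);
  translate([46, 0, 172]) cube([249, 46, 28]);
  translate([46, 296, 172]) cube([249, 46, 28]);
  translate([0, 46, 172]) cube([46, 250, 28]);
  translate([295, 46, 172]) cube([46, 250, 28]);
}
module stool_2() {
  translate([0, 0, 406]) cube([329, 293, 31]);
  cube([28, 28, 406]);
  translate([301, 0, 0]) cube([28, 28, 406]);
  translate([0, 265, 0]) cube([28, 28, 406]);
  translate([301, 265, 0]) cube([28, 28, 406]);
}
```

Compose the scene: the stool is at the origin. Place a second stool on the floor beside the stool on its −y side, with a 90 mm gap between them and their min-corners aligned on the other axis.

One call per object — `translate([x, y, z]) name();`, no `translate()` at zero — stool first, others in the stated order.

stool();
translate([0, -383, 0]) stool_2();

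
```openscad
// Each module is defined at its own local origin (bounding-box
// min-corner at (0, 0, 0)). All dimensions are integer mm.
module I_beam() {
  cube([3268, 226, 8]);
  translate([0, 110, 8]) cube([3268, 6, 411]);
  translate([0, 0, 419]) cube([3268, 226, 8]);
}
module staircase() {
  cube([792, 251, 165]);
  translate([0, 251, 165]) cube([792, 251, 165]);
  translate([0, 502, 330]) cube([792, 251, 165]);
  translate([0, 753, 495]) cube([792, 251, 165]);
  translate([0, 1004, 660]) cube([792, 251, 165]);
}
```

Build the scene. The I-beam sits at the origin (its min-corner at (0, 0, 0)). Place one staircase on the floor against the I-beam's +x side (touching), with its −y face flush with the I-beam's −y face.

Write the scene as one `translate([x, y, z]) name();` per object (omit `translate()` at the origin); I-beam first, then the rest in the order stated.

I_beam();
translate([3268, 0, 0]) staircase();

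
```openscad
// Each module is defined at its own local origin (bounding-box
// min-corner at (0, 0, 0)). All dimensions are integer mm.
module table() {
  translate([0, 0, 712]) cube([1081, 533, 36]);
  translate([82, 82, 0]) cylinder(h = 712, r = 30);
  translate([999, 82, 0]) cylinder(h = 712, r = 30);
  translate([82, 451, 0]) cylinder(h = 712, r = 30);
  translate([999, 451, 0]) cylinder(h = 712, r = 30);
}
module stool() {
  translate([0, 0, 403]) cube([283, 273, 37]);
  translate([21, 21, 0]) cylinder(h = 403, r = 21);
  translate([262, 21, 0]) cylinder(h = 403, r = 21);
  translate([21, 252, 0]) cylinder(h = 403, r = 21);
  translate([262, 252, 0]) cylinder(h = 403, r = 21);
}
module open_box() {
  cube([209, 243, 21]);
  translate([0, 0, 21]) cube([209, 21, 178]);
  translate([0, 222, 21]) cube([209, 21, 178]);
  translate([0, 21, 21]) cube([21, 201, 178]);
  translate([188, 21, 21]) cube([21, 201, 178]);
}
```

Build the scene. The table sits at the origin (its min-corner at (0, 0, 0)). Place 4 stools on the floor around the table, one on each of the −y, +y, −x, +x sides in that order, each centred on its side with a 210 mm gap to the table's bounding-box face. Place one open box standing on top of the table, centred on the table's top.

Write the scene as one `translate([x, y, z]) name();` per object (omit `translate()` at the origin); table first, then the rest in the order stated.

table();
translate([399, -483, 0]) stool();
translate([399, 743, 0]) stool();
translate([-493, 130, 0]) stool();
translate([1291, 130, 0]) stool();
translate([436, 145, 748]) open_box();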